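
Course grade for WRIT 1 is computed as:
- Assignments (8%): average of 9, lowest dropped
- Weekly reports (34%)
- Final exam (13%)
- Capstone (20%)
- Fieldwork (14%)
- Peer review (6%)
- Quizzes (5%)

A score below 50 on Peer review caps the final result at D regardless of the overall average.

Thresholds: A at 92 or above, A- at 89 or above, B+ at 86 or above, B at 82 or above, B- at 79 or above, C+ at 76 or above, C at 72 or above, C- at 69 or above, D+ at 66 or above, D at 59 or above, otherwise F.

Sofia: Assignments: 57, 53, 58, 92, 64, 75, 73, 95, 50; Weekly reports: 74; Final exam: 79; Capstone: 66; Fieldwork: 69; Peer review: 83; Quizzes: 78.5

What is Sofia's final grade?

Assignments: drop 50 → average of remaining 8 = 567/8 = 70.875
Peer review score 83 ≥ 50: minimum met.
Weighted total:
  Assignments 70.875 × 0.08 = 5.67
  Weekly reports 74 × 0.34 = 25.16
  Final exam 79 × 0.13 = 10.27
  Capstone 66 × 0.2 = 13.2
  Fieldwork 69 × 0.14 = 9.66
  Peer review 83 × 0.06 = 4.98
  Quizzes 78.5 × 0.05 = 3.925
Sum = 72.865
72.865 is ≥ 72 and < 76 → C

C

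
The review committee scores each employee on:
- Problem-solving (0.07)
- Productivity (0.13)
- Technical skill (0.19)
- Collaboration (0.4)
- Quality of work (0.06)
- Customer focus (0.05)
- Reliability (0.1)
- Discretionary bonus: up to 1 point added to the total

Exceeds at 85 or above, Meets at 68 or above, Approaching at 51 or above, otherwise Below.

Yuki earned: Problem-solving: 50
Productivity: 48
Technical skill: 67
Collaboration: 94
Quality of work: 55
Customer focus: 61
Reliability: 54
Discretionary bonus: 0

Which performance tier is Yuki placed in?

Weighted total:
  Problem-solving 50 × 0.07 = 3.5
  Productivity 48 × 0.13 = 6.24
  Technical skill 67 × 0.19 = 12.73
  Collaboration 94 × 0.4 = 37.6
  Quality of work 55 × 0.06 = 3.3
  Customer focus 61 × 0.05 = 3.05
  Reliability 54 × 0.1 = 5.4
Sum = 71.82
Discretionary bonus: 71.82 + 0 = 71.82
71.82 is ≥ 68 and < 85 → Meets

Meets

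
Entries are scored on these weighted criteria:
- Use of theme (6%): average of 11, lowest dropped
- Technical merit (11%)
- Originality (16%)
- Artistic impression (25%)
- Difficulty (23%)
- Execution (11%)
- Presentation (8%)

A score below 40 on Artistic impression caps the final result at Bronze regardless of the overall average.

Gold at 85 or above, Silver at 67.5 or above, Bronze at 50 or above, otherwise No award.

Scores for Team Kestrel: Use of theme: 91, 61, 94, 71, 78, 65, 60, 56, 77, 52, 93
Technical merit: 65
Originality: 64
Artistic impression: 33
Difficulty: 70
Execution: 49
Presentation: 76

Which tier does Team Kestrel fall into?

Bronze

Use of theme: drop 52 → average of remaining 10 = 746/10 = 74.6
Artistic impression score 33 < 40: minimum not met.
Weighted total:
  Use of theme 74.6 × 0.06 = 4.476
  Technical merit 65 × 0.11 = 7.15
  Originality 64 × 0.16 = 10.24
  Artistic impression 33 × 0.25 = 8.25
  Difficulty 70 × 0.23 = 16.1
  Execution 49 × 0.11 = 5.39
  Presentation 76 × 0.08 = 6.08
Sum = 57.686
57.686 would be Bronze; cap at Bronze applies → Bronze.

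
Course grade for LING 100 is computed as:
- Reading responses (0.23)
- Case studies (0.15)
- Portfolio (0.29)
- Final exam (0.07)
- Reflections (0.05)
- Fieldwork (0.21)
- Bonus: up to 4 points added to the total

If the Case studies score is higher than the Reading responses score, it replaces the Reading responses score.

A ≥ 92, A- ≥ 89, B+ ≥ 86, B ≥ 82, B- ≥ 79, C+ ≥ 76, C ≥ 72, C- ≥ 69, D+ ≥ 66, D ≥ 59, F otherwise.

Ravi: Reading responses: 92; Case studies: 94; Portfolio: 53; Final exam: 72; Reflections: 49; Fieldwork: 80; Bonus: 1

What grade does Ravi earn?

C+

Case studies (94) > Reading responses (92), so Reading responses counts as 94.
Weighted total:
  Reading responses 94 × 0.23 = 21.62
  Case studies 94 × 0.15 = 14.1
  Portfolio 53 × 0.29 = 15.37
  Final exam 72 × 0.07 = 5.04
  Reflections 49 × 0.05 = 2.45
  Fieldwork 80 × 0.21 = 16.8
Sum = 75.38
Bonus: 75.38 + 1 = 76.38
76.38 is ≥ 76 and < 79 → C+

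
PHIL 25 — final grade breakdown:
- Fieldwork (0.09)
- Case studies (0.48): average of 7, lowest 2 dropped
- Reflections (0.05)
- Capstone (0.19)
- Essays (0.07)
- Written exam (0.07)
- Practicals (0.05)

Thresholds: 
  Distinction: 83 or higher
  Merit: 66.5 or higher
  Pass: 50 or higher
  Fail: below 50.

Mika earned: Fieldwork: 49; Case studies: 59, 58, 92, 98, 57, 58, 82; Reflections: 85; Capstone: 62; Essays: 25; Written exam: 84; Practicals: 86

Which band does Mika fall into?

Merit

Case studies: drop 57, 58 → average of remaining 5 = 389/5 = 77.8
Weighted total:
  Fieldwork 49 × 0.09 = 4.41
  Case studies 77.8 × 0.48 = 37.344
  Reflections 85 × 0.05 = 4.25
  Capstone 62 × 0.19 = 11.78
  Essays 25 × 0.07 = 1.75
  Written exam 84 × 0.07 = 5.88
  Practicals 86 × 0.05 = 4.3
Sum = 69.714
69.714 is ≥ 66.5 and < 83 → Merit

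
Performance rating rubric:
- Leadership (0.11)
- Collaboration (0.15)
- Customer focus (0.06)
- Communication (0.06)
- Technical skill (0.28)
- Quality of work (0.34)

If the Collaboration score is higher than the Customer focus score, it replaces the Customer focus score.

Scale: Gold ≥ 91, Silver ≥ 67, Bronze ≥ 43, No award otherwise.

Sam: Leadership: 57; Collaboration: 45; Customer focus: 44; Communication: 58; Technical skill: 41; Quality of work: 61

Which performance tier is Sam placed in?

Bronze

Collaboration (45) > Customer focus (44), so Customer focus counts as 45.
Weighted total:
  Leadership 57 × 0.11 = 6.27
  Collaboration 45 × 0.15 = 6.75
  Customer focus 45 × 0.06 = 2.7
  Communication 58 × 0.06 = 3.48
  Technical skill 41 × 0.28 = 11.48
  Quality of work 61 × 0.34 = 20.74
Sum = 51.42
51.42 is ≥ 43 and < 67 → Bronze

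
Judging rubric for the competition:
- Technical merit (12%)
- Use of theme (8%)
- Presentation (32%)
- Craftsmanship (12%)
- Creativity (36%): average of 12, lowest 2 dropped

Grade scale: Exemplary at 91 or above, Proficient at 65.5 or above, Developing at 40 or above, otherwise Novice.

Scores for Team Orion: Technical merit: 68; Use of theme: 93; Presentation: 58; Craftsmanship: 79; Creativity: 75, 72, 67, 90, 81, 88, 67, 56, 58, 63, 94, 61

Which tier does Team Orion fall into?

Proficient

Creativity: drop 56, 58 → average of remaining 10 = 758/10 = 75.8
Weighted total:
  Technical merit 68 × 0.12 = 8.16
  Use of theme 93 × 0.08 = 7.44
  Presentation 58 × 0.32 = 18.56
  Craftsmanship 79 × 0.12 = 9.48
  Creativity 75.8 × 0.36 = 27.288
Sum = 70.928
70.928 is ≥ 65.5 and < 91 → Proficient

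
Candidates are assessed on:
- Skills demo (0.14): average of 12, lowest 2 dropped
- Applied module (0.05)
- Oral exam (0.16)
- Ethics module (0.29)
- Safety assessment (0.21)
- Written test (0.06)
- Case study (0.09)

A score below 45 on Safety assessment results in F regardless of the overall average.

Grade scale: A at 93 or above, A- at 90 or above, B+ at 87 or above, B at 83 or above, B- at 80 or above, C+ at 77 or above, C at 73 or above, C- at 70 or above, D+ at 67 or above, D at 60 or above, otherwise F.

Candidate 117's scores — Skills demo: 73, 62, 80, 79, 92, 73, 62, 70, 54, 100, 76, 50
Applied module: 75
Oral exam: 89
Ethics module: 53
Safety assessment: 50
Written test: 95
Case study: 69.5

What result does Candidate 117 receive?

Skills demo: drop 50, 54 → average of remaining 10 = 767/10 = 76.7
Safety assessment score 50 ≥ 45: minimum met.
Weighted total:
  Skills demo 76.7 × 0.14 = 10.738
  Applied module 75 × 0.05 = 3.75
  Oral exam 89 × 0.16 = 14.24
  Ethics module 53 × 0.29 = 15.37
  Safety assessment 50 × 0.21 = 10.5
  Written test 95 × 0.06 = 5.7
  Case study 69.5 × 0.09 = 6.255
Sum = 66.553
66.553 is ≥ 60 and < 67 → D

D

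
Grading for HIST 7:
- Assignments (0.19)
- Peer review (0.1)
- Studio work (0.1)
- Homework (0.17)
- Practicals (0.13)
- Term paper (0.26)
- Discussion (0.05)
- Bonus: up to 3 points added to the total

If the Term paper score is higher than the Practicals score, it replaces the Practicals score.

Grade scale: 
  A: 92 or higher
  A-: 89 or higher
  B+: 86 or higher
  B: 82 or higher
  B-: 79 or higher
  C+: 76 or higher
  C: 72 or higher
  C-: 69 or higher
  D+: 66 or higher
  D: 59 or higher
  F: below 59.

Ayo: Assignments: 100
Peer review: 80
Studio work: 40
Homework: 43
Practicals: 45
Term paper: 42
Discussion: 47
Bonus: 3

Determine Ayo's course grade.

D

Term paper (42) ≤ Practicals (45), so Practicals stays at 45.
Weighted total:
  Assignments 100 × 0.19 = 19
  Peer review 80 × 0.1 = 8
  Studio work 40 × 0.1 = 4
  Homework 43 × 0.17 = 7.31
  Practicals 45 × 0.13 = 5.85
  Term paper 42 × 0.26 = 10.92
  Discussion 47 × 0.05 = 2.35
Sum = 57.43
Bonus: 57.43 + 3 = 60.43
60.43 is ≥ 59 and < 66 → D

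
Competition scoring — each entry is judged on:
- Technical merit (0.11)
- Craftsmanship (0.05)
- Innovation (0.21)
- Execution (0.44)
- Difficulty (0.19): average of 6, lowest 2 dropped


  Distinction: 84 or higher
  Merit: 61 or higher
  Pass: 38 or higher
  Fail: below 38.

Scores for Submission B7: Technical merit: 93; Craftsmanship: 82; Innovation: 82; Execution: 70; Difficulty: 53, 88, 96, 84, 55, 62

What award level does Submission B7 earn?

Difficulty: drop 53, 55 → average of remaining 4 = 330/4 = 82.5
Weighted total:
  Technical merit 93 × 0.11 = 10.23
  Craftsmanship 82 × 0.05 = 4.1
  Innovation 82 × 0.21 = 17.22
  Execution 70 × 0.44 = 30.8
  Difficulty 82.5 × 0.19 = 15.675
Sum = 78.025
78.025 is ≥ 61 and < 84 → Merit

Merit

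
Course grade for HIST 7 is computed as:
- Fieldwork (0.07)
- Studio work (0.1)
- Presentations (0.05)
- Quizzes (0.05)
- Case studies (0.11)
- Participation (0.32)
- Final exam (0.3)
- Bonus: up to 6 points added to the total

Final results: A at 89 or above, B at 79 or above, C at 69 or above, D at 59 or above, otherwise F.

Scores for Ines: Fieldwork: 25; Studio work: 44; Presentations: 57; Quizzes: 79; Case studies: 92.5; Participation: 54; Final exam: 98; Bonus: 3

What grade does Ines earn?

Weighted total:
  Fieldwork 25 × 0.07 = 1.75
  Studio work 44 × 0.1 = 4.4
  Presentations 57 × 0.05 = 2.85
  Quizzes 79 × 0.05 = 3.95
  Case studies 92.5 × 0.11 = 10.175
  Participation 54 × 0.32 = 17.28
  Final exam 98 × 0.3 = 29.4
Sum = 69.805
Bonus: 69.805 + 3 = 72.805
72.805 is ≥ 69 and < 79 → C

C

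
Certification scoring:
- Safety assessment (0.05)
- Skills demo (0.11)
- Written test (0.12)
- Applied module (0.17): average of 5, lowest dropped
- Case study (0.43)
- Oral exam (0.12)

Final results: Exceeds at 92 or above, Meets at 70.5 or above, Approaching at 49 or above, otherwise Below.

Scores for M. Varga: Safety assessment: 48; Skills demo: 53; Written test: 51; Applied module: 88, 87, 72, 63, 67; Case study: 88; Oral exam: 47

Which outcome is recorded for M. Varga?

Meets

Applied module: drop 63 → average of remaining 4 = 314/4 = 78.5
Weighted total:
  Safety assessment 48 × 0.05 = 2.4
  Skills demo 53 × 0.11 = 5.83
  Written test 51 × 0.12 = 6.12
  Applied module 78.5 × 0.17 = 13.345
  Case study 88 × 0.43 = 37.84
  Oral exam 47 × 0.12 = 5.64
Sum = 71.175
71.175 is ≥ 70.5 and < 92 → Meets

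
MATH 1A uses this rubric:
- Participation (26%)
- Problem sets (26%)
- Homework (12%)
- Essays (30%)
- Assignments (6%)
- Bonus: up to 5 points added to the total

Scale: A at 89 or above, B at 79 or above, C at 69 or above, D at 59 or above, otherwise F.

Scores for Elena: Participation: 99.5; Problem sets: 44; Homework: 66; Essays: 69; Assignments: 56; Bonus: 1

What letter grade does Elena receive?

Weighted total:
  Participation 99.5 × 0.26 = 25.87
  Problem sets 44 × 0.26 = 11.44
  Homework 66 × 0.12 = 7.92
  Essays 69 × 0.3 = 20.7
  Assignments 56 × 0.06 = 3.36
Sum = 69.29
Bonus: 69.29 + 1 = 70.29
70.29 is ≥ 69 and < 79 → C

C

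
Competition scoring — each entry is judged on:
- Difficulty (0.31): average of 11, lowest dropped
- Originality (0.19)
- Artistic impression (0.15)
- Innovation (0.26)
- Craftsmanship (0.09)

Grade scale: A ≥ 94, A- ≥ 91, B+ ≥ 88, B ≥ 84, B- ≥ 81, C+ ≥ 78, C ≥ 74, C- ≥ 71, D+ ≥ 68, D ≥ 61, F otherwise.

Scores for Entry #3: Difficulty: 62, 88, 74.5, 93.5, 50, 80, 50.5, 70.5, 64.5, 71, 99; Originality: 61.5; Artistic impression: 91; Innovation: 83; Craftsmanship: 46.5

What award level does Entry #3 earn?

Difficulty: drop 50 → average of remaining 10 = 753.5/10 = 75.35
Weighted total:
  Difficulty 75.35 × 0.31 = 23.3585
  Originality 61.5 × 0.19 = 11.685
  Artistic impression 91 × 0.15 = 13.65
  Innovation 83 × 0.26 = 21.58
  Craftsmanship 46.5 × 0.09 = 4.185
Sum = 74.4585
74.4585 is ≥ 74 and < 78 → C

C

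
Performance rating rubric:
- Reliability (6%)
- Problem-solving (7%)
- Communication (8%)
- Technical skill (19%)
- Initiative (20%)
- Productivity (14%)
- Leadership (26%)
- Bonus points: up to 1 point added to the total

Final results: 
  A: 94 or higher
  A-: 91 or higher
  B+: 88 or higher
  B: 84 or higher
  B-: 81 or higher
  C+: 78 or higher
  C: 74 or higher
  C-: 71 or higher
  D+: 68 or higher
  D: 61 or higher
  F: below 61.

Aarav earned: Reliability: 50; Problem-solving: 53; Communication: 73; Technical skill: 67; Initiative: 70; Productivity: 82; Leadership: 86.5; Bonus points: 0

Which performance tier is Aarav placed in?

C-

Weighted total:
  Reliability 50 × 0.06 = 3
  Problem-solving 53 × 0.07 = 3.71
  Communication 73 × 0.08 = 5.84
  Technical skill 67 × 0.19 = 12.73
  Initiative 70 × 0.2 = 14
  Productivity 82 × 0.14 = 11.48
  Leadership 86.5 × 0.26 = 22.49
Sum = 73.25
Bonus points: 73.25 + 0 = 73.25
73.25 is ≥ 71 and < 74 → C-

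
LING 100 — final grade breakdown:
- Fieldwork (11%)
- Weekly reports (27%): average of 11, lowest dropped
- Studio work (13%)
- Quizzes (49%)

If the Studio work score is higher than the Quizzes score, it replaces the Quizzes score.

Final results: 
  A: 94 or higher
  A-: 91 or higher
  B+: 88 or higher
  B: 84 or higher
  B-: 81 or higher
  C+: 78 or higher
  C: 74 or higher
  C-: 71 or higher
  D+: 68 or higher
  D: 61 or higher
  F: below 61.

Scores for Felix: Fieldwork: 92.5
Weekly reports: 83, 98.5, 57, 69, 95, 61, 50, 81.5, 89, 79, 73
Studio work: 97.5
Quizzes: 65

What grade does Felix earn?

Weekly reports: drop 50 → average of remaining 10 = 786/10 = 78.6
Studio work (97.5) > Quizzes (65), so Quizzes counts as 97.5.
Weighted total:
  Fieldwork 92.5 × 0.11 = 10.175
  Weekly reports 78.6 × 0.27 = 21.222
  Studio work 97.5 × 0.13 = 12.675
  Quizzes 97.5 × 0.49 = 47.775
Sum = 91.847
91.847 is ≥ 91 and < 94 → A-

A-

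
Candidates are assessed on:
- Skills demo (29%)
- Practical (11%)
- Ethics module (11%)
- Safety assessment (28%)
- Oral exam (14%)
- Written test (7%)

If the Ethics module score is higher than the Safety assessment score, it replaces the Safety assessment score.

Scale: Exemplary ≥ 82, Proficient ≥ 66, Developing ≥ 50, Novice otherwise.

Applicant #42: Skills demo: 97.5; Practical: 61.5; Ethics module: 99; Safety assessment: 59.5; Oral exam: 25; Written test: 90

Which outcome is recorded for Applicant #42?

Exemplary

Ethics module (99) > Safety assessment (59.5), so Safety assessment counts as 99.
Weighted total:
  Skills demo 97.5 × 0.29 = 28.275
  Practical 61.5 × 0.11 = 6.765
  Ethics module 99 × 0.11 = 10.89
  Safety assessment 99 × 0.28 = 27.72
  Oral exam 25 × 0.14 = 3.5
  Written test 90 × 0.07 = 6.3
Sum = 83.45
83.45 ≥ 82 → Exemplary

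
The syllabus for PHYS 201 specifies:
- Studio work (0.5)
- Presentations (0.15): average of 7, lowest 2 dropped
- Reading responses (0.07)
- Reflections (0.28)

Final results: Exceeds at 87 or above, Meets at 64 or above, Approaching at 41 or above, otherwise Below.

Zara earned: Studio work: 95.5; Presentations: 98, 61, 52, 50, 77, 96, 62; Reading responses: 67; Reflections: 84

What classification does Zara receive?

Presentations: drop 50, 52 → average of remaining 5 = 394/5 = 78.8
Weighted total:
  Studio work 95.5 × 0.5 = 47.75
  Presentations 78.8 × 0.15 = 11.82
  Reading responses 67 × 0.07 = 4.69
  Reflections 84 × 0.28 = 23.52
Sum = 87.78
87.78 ≥ 87 → Exceeds

Exceeds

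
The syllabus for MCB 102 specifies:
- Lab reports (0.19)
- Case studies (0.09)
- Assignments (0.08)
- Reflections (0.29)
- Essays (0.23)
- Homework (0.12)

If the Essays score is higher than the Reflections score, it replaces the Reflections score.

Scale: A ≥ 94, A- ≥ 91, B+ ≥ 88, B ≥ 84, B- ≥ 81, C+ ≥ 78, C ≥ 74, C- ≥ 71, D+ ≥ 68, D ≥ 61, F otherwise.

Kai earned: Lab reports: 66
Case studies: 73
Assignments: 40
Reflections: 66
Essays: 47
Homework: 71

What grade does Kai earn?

Essays (47) ≤ Reflections (66), so Reflections stays at 66.
Weighted total:
  Lab reports 66 × 0.19 = 12.54
  Case studies 73 × 0.09 = 6.57
  Assignments 40 × 0.08 = 3.2
  Reflections 66 × 0.29 = 19.14
  Essays 47 × 0.23 = 10.81
  Homework 71 × 0.12 = 8.52
Sum = 60.78
60.78 < 61 → F

F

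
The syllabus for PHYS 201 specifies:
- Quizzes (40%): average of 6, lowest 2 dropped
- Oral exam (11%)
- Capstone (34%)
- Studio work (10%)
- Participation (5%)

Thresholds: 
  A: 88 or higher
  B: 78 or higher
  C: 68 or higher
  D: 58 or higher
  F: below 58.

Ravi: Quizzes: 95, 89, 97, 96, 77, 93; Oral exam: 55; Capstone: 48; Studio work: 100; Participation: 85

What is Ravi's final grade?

C

Quizzes: drop 77, 89 → average of remaining 4 = 381/4 = 95.25
Weighted total:
  Quizzes 95.25 × 0.4 = 38.1
  Oral exam 55 × 0.11 = 6.05
  Capstone 48 × 0.34 = 16.32
  Studio work 100 × 0.1 = 10
  Participation 85 × 0.05 = 4.25
Sum = 74.72
74.72 is ≥ 68 and < 78 → C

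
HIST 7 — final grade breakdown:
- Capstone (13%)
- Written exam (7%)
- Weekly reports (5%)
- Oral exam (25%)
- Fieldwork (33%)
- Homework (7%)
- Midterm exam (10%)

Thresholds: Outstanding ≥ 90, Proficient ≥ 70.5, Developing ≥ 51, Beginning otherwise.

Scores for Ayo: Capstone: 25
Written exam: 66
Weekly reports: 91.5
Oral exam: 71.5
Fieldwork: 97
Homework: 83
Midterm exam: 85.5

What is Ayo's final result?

Proficient

Weighted total:
  Capstone 25 × 0.13 = 3.25
  Written exam 66 × 0.07 = 4.62
  Weekly reports 91.5 × 0.05 = 4.575
  Oral exam 71.5 × 0.25 = 17.875
  Fieldwork 97 × 0.33 = 32.01
  Homework 83 × 0.07 = 5.81
  Midterm exam 85.5 × 0.1 = 8.55
Sum = 76.69
76.69 is ≥ 70.5 and < 90 → Proficient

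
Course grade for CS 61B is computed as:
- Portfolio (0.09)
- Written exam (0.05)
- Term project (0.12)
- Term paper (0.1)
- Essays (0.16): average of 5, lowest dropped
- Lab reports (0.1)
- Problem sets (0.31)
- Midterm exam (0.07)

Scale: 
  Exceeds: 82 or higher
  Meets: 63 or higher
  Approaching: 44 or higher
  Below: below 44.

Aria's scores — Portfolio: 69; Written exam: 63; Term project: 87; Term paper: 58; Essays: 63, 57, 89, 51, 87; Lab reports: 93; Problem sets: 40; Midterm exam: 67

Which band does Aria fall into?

Essays: drop 51 → average of remaining 4 = 296/4 = 74
Weighted total:
  Portfolio 69 × 0.09 = 6.21
  Written exam 63 × 0.05 = 3.15
  Term project 87 × 0.12 = 10.44
  Term paper 58 × 0.1 = 5.8
  Essays 74 × 0.16 = 11.84
  Lab reports 93 × 0.1 = 9.3
  Problem sets 40 × 0.31 = 12.4
  Midterm exam 67 × 0.07 = 4.69
Sum = 63.83
63.83 is ≥ 63 and < 82 → Meets

Meets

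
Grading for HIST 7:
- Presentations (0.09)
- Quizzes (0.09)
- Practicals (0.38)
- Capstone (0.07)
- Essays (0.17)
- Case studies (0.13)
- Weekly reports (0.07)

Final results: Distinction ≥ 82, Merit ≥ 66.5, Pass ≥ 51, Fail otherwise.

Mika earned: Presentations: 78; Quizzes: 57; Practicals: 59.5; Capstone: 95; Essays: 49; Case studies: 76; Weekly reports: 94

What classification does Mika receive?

Pass

Weighted total:
  Presentations 78 × 0.09 = 7.02
  Quizzes 57 × 0.09 = 5.13
  Practicals 59.5 × 0.38 = 22.61
  Capstone 95 × 0.07 = 6.65
  Essays 49 × 0.17 = 8.33
  Case studies 76 × 0.13 = 9.88
  Weekly reports 94 × 0.07 = 6.58
Sum = 66.2
66.2 is ≥ 51 and < 66.5 → Pass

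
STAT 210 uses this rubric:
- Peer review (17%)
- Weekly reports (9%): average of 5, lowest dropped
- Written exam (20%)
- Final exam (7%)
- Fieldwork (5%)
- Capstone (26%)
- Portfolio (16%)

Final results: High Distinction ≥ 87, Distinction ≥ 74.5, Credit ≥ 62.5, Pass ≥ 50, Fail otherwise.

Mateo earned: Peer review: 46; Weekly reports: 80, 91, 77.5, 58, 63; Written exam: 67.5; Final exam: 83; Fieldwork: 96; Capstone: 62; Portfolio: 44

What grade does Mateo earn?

Weekly reports: drop 58 → average of remaining 4 = 311.5/4 = 77.875
Weighted total:
  Peer review 46 × 0.17 = 7.82
  Weekly reports 77.875 × 0.09 = 7.00875
  Written exam 67.5 × 0.2 = 13.5
  Final exam 83 × 0.07 = 5.81
  Fieldwork 96 × 0.05 = 4.8
  Capstone 62 × 0.26 = 16.12
  Portfolio 44 × 0.16 = 7.04
Sum = 62.09875
62.09875 is ≥ 50 and < 62.5 → Pass

Pass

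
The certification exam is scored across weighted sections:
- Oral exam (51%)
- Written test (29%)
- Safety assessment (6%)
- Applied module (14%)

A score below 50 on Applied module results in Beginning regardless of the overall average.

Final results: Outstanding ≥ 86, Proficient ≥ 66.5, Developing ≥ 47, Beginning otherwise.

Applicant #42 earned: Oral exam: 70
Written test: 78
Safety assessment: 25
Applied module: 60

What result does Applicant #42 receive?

Applied module score 60 ≥ 50: minimum met.
Weighted total:
  Oral exam 70 × 0.51 = 35.7
  Written test 78 × 0.29 = 22.62
  Safety assessment 25 × 0.06 = 1.5
  Applied module 60 × 0.14 = 8.4
Sum = 68.22
68.22 is ≥ 66.5 and < 86 → Proficient

Proficient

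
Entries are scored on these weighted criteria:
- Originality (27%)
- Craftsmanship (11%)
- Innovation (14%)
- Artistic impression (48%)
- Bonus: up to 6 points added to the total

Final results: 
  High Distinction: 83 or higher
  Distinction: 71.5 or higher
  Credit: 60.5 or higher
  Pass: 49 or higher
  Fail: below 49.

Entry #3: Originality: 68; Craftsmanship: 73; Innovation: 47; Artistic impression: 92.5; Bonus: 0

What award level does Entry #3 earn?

Weighted total:
  Originality 68 × 0.27 = 18.36
  Craftsmanship 73 × 0.11 = 8.03
  Innovation 47 × 0.14 = 6.58
  Artistic impression 92.5 × 0.48 = 44.4
Sum = 77.37
Bonus: 77.37 + 0 = 77.37
77.37 is ≥ 71.5 and < 83 → Distinction

Distinction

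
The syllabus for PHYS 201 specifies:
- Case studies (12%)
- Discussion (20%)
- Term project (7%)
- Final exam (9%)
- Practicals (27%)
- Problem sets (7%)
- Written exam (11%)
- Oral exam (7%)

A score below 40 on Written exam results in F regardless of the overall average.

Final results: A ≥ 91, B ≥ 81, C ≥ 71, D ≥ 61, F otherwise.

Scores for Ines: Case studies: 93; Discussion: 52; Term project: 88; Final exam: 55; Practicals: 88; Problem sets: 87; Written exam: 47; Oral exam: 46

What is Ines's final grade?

D

Written exam score 47 ≥ 40: minimum met.
Weighted total:
  Case studies 93 × 0.12 = 11.16
  Discussion 52 × 0.2 = 10.4
  Term project 88 × 0.07 = 6.16
  Final exam 55 × 0.09 = 4.95
  Practicals 88 × 0.27 = 23.76
  Problem sets 87 × 0.07 = 6.09
  Written exam 47 × 0.11 = 5.17
  Oral exam 46 × 0.07 = 3.22
Sum = 70.91
70.91 is ≥ 61 and < 71 → D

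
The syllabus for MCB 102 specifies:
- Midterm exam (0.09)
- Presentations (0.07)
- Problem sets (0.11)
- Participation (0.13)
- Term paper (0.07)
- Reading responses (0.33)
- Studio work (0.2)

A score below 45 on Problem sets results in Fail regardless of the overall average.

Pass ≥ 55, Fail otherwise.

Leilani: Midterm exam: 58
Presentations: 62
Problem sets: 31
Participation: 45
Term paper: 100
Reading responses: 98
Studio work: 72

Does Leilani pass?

Fail

Problem sets score 31 < 45: minimum not met.
Weighted total:
  Midterm exam 58 × 0.09 = 5.22
  Presentations 62 × 0.07 = 4.34
  Problem sets 31 × 0.11 = 3.41
  Participation 45 × 0.13 = 5.85
  Term paper 100 × 0.07 = 7
  Reading responses 98 × 0.33 = 32.34
  Studio work 72 × 0.2 = 14.4
Sum = 72.56
Because the Problem sets minimum was not met, the result is Fail.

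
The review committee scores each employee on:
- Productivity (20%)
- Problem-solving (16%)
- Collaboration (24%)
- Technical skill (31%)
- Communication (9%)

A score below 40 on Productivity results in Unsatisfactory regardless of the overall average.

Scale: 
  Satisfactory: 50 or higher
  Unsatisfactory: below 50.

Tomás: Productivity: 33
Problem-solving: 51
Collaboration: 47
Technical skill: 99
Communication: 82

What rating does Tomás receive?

Productivity score 33 < 40: minimum not met.
Weighted total:
  Productivity 33 × 0.2 = 6.6
  Problem-solving 51 × 0.16 = 8.16
  Collaboration 47 × 0.24 = 11.28
  Technical skill 99 × 0.31 = 30.69
  Communication 82 × 0.09 = 7.38
Sum = 64.11
Because the Productivity minimum was not met, the result is Unsatisfactory.

Unsatisfactory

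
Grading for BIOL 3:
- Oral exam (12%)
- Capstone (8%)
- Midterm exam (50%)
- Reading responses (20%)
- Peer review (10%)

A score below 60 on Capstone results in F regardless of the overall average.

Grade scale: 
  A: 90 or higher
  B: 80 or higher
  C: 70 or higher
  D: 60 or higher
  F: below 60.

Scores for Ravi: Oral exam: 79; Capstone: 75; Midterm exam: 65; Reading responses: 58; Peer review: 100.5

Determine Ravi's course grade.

D

Capstone score 75 ≥ 60: minimum met.
Weighted total:
  Oral exam 79 × 0.12 = 9.48
  Capstone 75 × 0.08 = 6
  Midterm exam 65 × 0.5 = 32.5
  Reading responses 58 × 0.2 = 11.6
  Peer review 100.5 × 0.1 = 10.05
Sum = 69.63
69.63 is ≥ 60 and < 70 → D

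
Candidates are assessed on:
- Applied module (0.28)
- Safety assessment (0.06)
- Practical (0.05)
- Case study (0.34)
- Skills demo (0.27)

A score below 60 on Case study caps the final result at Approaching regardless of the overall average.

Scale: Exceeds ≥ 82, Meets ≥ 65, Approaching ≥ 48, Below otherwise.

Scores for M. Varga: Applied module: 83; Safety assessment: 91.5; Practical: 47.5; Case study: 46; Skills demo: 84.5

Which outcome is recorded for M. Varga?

Case study score 46 < 60: minimum not met.
Weighted total:
  Applied module 83 × 0.28 = 23.24
  Safety assessment 91.5 × 0.06 = 5.49
  Practical 47.5 × 0.05 = 2.375
  Case study 46 × 0.34 = 15.64
  Skills demo 84.5 × 0.27 = 22.815
Sum = 69.56
69.56 would be Meets; cap at Approaching applies → Approaching.

Approaching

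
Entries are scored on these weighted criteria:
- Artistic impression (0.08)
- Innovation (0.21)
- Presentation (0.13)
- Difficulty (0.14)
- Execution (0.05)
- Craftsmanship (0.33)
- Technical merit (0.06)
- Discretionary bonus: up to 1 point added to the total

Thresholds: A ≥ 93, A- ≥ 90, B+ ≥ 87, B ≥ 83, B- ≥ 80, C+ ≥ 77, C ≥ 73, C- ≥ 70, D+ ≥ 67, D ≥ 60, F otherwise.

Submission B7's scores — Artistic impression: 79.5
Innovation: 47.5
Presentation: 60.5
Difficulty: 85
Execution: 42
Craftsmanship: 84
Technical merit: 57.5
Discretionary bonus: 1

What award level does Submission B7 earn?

C-

Weighted total:
  Artistic impression 79.5 × 0.08 = 6.36
  Innovation 47.5 × 0.21 = 9.975
  Presentation 60.5 × 0.13 = 7.865
  Difficulty 85 × 0.14 = 11.9
  Execution 42 × 0.05 = 2.1
  Craftsmanship 84 × 0.33 = 27.72
  Technical merit 57.5 × 0.06 = 3.45
Sum = 69.37
Discretionary bonus: 69.37 + 1 = 70.37
70.37 is ≥ 70 and < 73 → C-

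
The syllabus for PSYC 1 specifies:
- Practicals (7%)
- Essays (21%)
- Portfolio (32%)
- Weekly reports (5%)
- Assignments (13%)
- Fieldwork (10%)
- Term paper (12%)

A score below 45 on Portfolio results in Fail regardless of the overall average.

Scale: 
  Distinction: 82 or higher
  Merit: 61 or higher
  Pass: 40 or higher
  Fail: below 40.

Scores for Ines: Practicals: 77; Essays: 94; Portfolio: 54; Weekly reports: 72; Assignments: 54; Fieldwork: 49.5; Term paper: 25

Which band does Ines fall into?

Pass

Portfolio score 54 ≥ 45: minimum met.
Weighted total:
  Practicals 77 × 0.07 = 5.39
  Essays 94 × 0.21 = 19.74
  Portfolio 54 × 0.32 = 17.28
  Weekly reports 72 × 0.05 = 3.6
  Assignments 54 × 0.13 = 7.02
  Fieldwork 49.5 × 0.1 = 4.95
  Term paper 25 × 0.12 = 3
Sum = 60.98
60.98 is ≥ 40 and < 61 → Pass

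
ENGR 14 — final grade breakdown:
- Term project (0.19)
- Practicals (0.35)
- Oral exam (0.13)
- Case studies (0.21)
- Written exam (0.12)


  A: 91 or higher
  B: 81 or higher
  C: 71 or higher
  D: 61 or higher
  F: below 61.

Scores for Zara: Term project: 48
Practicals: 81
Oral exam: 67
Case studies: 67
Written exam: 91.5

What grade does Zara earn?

Weighted total:
  Term project 48 × 0.19 = 9.12
  Practicals 81 × 0.35 = 28.35
  Oral exam 67 × 0.13 = 8.71
  Case studies 67 × 0.21 = 14.07
  Written exam 91.5 × 0.12 = 10.98
Sum = 71.23
71.23 is ≥ 71 and < 81 → C

C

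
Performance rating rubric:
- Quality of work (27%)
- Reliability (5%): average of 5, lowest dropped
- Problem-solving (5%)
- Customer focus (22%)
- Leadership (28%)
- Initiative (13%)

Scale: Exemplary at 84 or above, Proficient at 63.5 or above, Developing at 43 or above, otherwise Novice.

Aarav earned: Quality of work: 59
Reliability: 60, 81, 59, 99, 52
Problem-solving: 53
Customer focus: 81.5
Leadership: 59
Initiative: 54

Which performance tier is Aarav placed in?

Reliability: drop 52 → average of remaining 4 = 299/4 = 74.75
Weighted total:
  Quality of work 59 × 0.27 = 15.93
  Reliability 74.75 × 0.05 = 3.7375
  Problem-solving 53 × 0.05 = 2.65
  Customer focus 81.5 × 0.22 = 17.93
  Leadership 59 × 0.28 = 16.52
  Initiative 54 × 0.13 = 7.02
Sum = 63.7875
63.7875 is ≥ 63.5 and < 84 → Proficient

Proficient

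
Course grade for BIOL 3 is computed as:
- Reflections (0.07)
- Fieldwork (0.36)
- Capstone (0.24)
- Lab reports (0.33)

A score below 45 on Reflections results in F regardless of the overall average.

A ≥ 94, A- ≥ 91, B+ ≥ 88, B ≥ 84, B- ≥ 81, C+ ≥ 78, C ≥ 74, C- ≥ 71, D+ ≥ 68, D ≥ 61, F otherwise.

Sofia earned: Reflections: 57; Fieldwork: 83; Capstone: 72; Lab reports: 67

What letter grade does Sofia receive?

Reflections score 57 ≥ 45: minimum met.
Weighted total:
  Reflections 57 × 0.07 = 3.99
  Fieldwork 83 × 0.36 = 29.88
  Capstone 72 × 0.24 = 17.28
  Lab reports 67 × 0.33 = 22.11
Sum = 73.26
73.26 is ≥ 71 and < 74 → C-

C-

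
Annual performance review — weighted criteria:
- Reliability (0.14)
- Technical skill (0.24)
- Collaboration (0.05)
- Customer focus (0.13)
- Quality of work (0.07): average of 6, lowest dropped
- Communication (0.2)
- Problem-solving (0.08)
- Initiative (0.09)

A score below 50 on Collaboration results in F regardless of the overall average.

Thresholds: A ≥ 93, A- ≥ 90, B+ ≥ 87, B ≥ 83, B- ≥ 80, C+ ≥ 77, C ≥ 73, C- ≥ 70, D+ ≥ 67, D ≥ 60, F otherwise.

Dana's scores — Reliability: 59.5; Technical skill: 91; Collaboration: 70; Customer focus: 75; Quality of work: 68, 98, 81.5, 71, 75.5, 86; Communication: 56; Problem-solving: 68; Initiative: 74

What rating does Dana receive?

C-

Quality of work: drop 68 → average of remaining 5 = 412/5 = 82.4
Collaboration score 70 ≥ 50: minimum met.
Weighted total:
  Reliability 59.5 × 0.14 = 8.33
  Technical skill 91 × 0.24 = 21.84
  Collaboration 70 × 0.05 = 3.5
  Customer focus 75 × 0.13 = 9.75
  Quality of work 82.4 × 0.07 = 5.768
  Communication 56 × 0.2 = 11.2
  Problem-solving 68 × 0.08 = 5.44
  Initiative 74 × 0.09 = 6.66
Sum = 72.488
72.488 is ≥ 70 and < 73 → C-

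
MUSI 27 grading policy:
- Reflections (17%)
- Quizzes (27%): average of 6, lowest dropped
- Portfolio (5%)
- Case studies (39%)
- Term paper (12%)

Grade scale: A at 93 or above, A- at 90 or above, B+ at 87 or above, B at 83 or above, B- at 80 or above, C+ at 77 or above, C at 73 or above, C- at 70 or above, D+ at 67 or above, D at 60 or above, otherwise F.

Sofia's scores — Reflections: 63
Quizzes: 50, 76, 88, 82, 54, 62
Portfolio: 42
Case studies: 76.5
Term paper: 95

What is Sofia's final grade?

Quizzes: drop 50 → average of remaining 5 = 362/5 = 72.4
Weighted total:
  Reflections 63 × 0.17 = 10.71
  Quizzes 72.4 × 0.27 = 19.548
  Portfolio 42 × 0.05 = 2.1
  Case studies 76.5 × 0.39 = 29.835
  Term paper 95 × 0.12 = 11.4
Sum = 73.593
73.593 is ≥ 73 and < 77 → C

C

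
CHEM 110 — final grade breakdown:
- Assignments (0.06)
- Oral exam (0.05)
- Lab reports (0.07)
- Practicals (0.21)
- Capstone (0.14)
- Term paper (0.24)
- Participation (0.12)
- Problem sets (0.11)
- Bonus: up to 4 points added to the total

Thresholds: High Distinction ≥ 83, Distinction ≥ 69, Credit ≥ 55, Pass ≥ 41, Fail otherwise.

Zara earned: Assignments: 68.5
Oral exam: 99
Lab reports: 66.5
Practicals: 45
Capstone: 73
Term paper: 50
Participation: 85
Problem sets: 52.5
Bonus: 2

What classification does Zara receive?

Weighted total:
  Assignments 68.5 × 0.06 = 4.11
  Oral exam 99 × 0.05 = 4.95
  Lab reports 66.5 × 0.07 = 4.655
  Practicals 45 × 0.21 = 9.45
  Capstone 73 × 0.14 = 10.22
  Term paper 50 × 0.24 = 12
  Participation 85 × 0.12 = 10.2
  Problem sets 52.5 × 0.11 = 5.775
Sum = 61.36
Bonus: 61.36 + 2 = 63.36
63.36 is ≥ 55 and < 69 → Credit

Credit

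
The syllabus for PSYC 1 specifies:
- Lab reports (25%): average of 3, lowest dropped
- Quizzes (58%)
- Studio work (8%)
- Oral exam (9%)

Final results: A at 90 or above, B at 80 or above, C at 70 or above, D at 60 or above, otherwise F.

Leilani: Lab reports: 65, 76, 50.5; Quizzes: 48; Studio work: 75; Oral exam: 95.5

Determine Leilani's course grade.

D

Lab reports: drop 50.5 → average of remaining 2 = 141/2 = 70.5
Weighted total:
  Lab reports 70.5 × 0.25 = 17.625
  Quizzes 48 × 0.58 = 27.84
  Studio work 75 × 0.08 = 6
  Oral exam 95.5 × 0.09 = 8.595
Sum = 60.06
60.06 is ≥ 60 and < 70 → D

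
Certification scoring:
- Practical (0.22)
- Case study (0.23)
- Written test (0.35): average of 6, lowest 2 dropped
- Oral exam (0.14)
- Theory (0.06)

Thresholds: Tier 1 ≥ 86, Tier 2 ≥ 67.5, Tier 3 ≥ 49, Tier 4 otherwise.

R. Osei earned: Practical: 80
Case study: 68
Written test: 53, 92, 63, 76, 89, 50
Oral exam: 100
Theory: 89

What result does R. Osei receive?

Tier 2

Written test: drop 50, 53 → average of remaining 4 = 320/4 = 80
Weighted total:
  Practical 80 × 0.22 = 17.6
  Case study 68 × 0.23 = 15.64
  Written test 80 × 0.35 = 28
  Oral exam 100 × 0.14 = 14
  Theory 89 × 0.06 = 5.34
Sum = 80.58
80.58 is ≥ 67.5 and < 86 → Tier 2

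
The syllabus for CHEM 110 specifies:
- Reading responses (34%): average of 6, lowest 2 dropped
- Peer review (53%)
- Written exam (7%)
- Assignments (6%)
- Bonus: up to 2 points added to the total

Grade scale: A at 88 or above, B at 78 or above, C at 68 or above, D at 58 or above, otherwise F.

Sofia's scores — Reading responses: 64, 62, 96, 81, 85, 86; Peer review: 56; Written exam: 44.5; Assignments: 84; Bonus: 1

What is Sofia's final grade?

C

Reading responses: drop 62, 64 → average of remaining 4 = 348/4 = 87
Weighted total:
  Reading responses 87 × 0.34 = 29.58
  Peer review 56 × 0.53 = 29.68
  Written exam 44.5 × 0.07 = 3.115
  Assignments 84 × 0.06 = 5.04
Sum = 67.415
Bonus: 67.415 + 1 = 68.415
68.415 is ≥ 68 and < 78 → C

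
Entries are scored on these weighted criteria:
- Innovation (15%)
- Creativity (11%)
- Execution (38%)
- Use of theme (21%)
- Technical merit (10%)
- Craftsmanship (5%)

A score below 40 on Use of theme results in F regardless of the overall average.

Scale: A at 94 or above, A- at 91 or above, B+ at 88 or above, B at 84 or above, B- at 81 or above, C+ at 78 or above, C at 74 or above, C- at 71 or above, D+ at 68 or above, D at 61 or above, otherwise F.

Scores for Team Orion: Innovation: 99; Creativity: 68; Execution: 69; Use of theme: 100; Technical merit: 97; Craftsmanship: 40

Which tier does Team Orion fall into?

Use of theme score 100 ≥ 40: minimum met.
Weighted total:
  Innovation 99 × 0.15 = 14.85
  Creativity 68 × 0.11 = 7.48
  Execution 69 × 0.38 = 26.22
  Use of theme 100 × 0.21 = 21
  Technical merit 97 × 0.1 = 9.7
  Craftsmanship 40 × 0.05 = 2
Sum = 81.25
81.25 is ≥ 81 and < 84 → B-

B-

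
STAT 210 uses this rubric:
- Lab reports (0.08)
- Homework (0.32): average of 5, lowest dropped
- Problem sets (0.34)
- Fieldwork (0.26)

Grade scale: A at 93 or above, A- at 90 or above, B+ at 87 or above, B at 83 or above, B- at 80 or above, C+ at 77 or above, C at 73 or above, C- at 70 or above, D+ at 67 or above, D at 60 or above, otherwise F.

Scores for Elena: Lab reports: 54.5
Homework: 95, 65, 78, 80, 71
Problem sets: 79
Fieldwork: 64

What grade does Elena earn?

Homework: drop 65 → average of remaining 4 = 324/4 = 81
Weighted total:
  Lab reports 54.5 × 0.08 = 4.36
  Homework 81 × 0.32 = 25.92
  Problem sets 79 × 0.34 = 26.86
  Fieldwork 64 × 0.26 = 16.64
Sum = 73.78
73.78 is ≥ 73 and < 77 → C

C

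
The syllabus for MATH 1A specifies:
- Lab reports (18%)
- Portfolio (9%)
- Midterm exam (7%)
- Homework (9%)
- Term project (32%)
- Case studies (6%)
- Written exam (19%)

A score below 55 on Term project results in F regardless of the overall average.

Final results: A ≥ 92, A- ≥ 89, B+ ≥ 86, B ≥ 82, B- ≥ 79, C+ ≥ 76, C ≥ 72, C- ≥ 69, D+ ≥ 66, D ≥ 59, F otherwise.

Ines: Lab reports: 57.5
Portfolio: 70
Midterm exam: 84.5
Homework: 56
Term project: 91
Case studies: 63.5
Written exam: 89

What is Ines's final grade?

C+

Term project score 91 ≥ 55: minimum met.
Weighted total:
  Lab reports 57.5 × 0.18 = 10.35
  Portfolio 70 × 0.09 = 6.3
  Midterm exam 84.5 × 0.07 = 5.915
  Homework 56 × 0.09 = 5.04
  Term project 91 × 0.32 = 29.12
  Case studies 63.5 × 0.06 = 3.81
  Written exam 89 × 0.19 = 16.91
Sum = 77.445
77.445 is ≥ 76 and < 79 → C+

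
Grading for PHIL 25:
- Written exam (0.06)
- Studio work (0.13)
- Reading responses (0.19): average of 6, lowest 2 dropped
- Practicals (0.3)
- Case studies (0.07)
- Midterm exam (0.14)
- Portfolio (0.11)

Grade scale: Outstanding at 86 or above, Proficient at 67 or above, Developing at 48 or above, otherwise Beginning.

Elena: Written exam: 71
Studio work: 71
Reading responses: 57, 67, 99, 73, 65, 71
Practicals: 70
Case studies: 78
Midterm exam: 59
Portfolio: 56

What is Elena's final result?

Reading responses: drop 57, 65 → average of remaining 4 = 310/4 = 77.5
Weighted total:
  Written exam 71 × 0.06 = 4.26
  Studio work 71 × 0.13 = 9.23
  Reading responses 77.5 × 0.19 = 14.725
  Practicals 70 × 0.3 = 21
  Case studies 78 × 0.07 = 5.46
  Midterm exam 59 × 0.14 = 8.26
  Portfolio 56 × 0.11 = 6.16
Sum = 69.095
69.095 is ≥ 67 and < 86 → Proficient

Proficient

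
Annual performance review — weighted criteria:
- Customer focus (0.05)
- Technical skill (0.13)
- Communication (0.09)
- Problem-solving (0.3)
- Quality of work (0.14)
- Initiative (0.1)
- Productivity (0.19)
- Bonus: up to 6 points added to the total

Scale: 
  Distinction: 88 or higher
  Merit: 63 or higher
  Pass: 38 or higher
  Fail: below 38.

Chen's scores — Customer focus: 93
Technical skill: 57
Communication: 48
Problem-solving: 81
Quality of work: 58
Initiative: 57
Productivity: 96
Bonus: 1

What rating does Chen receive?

Weighted total:
  Customer focus 93 × 0.05 = 4.65
  Technical skill 57 × 0.13 = 7.41
  Communication 48 × 0.09 = 4.32
  Problem-solving 81 × 0.3 = 24.3
  Quality of work 58 × 0.14 = 8.12
  Initiative 57 × 0.1 = 5.7
  Productivity 96 × 0.19 = 18.24
Sum = 72.74
Bonus: 72.74 + 1 = 73.74
73.74 is ≥ 63 and < 88 → Merit

Merit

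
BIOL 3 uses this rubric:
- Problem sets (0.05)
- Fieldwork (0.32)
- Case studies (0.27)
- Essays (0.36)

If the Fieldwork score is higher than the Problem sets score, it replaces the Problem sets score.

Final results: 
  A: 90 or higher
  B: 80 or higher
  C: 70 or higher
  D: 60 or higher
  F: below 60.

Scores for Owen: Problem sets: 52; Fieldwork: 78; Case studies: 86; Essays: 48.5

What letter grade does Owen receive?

Fieldwork (78) > Problem sets (52), so Problem sets counts as 78.
Weighted total:
  Problem sets 78 × 0.05 = 3.9
  Fieldwork 78 × 0.32 = 24.96
  Case studies 86 × 0.27 = 23.22
  Essays 48.5 × 0.36 = 17.46
Sum = 69.54
69.54 is ≥ 60 and < 70 → D

D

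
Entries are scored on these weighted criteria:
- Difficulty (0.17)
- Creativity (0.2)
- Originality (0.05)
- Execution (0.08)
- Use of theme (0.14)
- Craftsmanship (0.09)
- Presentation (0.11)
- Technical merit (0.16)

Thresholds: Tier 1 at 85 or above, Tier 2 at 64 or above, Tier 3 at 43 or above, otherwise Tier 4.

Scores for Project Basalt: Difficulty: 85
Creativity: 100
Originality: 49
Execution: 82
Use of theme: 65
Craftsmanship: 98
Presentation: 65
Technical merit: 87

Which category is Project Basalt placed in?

Tier 2

Weighted total:
  Difficulty 85 × 0.17 = 14.45
  Creativity 100 × 0.2 = 20
  Originality 49 × 0.05 = 2.45
  Execution 82 × 0.08 = 6.56
  Use of theme 65 × 0.14 = 9.1
  Craftsmanship 98 × 0.09 = 8.82
  Presentation 65 × 0.11 = 7.15
  Technical merit 87 × 0.16 = 13.92
Sum = 82.45
82.45 is ≥ 64 and < 85 → Tier 2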